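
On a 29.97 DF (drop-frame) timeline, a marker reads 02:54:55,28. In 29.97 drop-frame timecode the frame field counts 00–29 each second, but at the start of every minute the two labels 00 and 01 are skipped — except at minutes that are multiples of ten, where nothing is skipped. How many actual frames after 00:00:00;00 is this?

Complete 10-minute blocks: 17, each 17982 frames → 305694.
Remaining 4 whole minutes in the current block: 1800 + 3 × 1798 = 7194 frames.
Within the current minute: 55 × 30 + 28 − 2 = 1676 (labels ;00/;01 skipped at this minute). Total = 305694 + 7194 + 1676 = 314564.

314564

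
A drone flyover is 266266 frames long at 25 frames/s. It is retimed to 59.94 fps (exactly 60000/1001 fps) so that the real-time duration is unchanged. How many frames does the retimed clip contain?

638400 frames

Target frames = source frames × (target rate / source rate) = 266266 × (60000/1001)/(25) = 266266 × 2400/1001 = 638400.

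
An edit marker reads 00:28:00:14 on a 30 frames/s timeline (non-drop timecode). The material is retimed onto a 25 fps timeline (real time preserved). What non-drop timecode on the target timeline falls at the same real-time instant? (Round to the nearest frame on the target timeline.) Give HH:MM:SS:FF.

Source frame index: (0×3600 + 28×60 + 0) × 30 + 14 = 50414.
Real time: 50414 / (30) = 25207/15 s.
Target frame: (25207/15) × (25) = 126035/3 ≈ 42011.667 → 42012.
At 25 labels/s: frame 42012 → 00:28:00:12.

00:28:00:12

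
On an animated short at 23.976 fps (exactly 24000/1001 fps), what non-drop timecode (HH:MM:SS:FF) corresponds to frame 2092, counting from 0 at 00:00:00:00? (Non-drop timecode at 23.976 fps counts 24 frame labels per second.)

00:01:27:04

2092 ÷ 24 = 87 full seconds, remainder 4 frames.
87 s = 0 h 1 min 27 s.
Timecode: 00:01:27:04.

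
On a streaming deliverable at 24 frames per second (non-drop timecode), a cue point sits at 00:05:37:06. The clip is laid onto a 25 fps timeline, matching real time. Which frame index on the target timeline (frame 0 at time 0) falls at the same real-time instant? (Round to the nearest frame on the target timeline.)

frame 8431

Source frame index: (0×3600 + 5×60 + 37) × 24 + 6 = 8094.
Real time: 8094 / (24) = 1349/4 s.
Target frame: (1349/4) × (25) = 33725/4 ≈ 8431.250 → 8431.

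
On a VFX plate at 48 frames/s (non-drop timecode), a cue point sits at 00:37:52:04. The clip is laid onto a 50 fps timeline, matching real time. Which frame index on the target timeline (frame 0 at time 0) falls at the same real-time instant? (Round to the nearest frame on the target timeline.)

Source frame index: (0×3600 + 37×60 + 52) × 48 + 4 = 109060.
Real time: 109060 / (48) = 27265/12 s.
Target frame: (27265/12) × (50) = 681625/6 ≈ 113604.167 → 113604.

frame 113604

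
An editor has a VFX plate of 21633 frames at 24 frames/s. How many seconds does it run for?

Running time = 21633 / (24) = 901.375 s.

901.375 seconds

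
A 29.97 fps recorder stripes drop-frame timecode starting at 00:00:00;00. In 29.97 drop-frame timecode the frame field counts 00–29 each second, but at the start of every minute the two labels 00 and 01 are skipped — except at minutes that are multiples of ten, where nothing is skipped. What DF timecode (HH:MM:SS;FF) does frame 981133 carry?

Each 10-minute DF block holds 10 × 60 × 30 − 9 × 2 = 17982 frames. 981133 ÷ 17982 → 54 full blocks, remainder 10105.
Within the partial block the first minute is 1800 frames and each further minute 1798, so 5 further minute boundaries passed. Total skipped labels = 18 × 54 + 2 × 5 = 982.
Non-drop label index = 981133 + 982 = 982115; at 30 labels/s that is 09:05:37:05, i.e. DF 09:05:37;05.

09:05:37;05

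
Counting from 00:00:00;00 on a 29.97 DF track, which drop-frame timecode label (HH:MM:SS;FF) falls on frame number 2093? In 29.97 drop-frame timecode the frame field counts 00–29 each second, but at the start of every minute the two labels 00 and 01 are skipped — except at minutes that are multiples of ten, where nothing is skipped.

Ten DF minutes hold 17982 frames, so frame 2093 lies in block 0 (frames 0–17981) with 2093 frames into that block.
The block's first minute is 1800 frames and the rest 1798 each; 2093 frames reaches minute 1, so 0 × 18 + 1 × 2 = 2 labels have been skipped so far.
Adding those back, label number 2093 + 2 = 2095 at 30 labels/s is 69 s + 25 f = 0 h 1 min 9 s frame 25, i.e. 00:01:09;25.

00:01:09;25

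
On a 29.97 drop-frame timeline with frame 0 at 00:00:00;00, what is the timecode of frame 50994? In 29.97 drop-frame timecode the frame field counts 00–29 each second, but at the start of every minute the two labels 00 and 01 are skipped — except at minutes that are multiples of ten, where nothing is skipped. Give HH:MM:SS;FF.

00:28:21;16

Each 10-minute DF block holds 10 × 60 × 30 − 9 × 2 = 17982 frames. 50994 ÷ 17982 → 2 full blocks, remainder 15030.
Within the partial block the first minute is 1800 frames and each further minute 1798, so 8 further minute boundaries passed. Total skipped labels = 18 × 2 + 2 × 8 = 52.
Non-drop label index = 50994 + 52 = 51046; at 30 labels/s that is 00:28:21:16, i.e. DF 00:28:21;16.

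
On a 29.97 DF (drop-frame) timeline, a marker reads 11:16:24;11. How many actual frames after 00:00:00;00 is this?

As if non-drop at 30 labels/s: (11 × 3600 + 16 × 60 + 24) × 30 + 11 = 1217531.
Minute boundaries passed: 676; those not divisible by 10: 676 − 67 = 609; dropped labels = 2 × 609 = 1218.
Actual frame index = 1217531 − 1218 = 1216313.

1216313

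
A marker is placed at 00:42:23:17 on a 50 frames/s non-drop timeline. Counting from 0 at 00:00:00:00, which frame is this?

Total seconds to the label: (0 × 3600 + 42 × 60 + 23) = 2543.
Frame index = 2543 × 50 + 17 = 127167.

127167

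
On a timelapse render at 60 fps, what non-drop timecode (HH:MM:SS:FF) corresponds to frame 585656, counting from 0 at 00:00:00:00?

585656 ÷ 60 = 9760 full seconds, remainder 56 frames.
9760 s = 2 h 42 min 40 s.
Timecode: 02:42:40:56.

02:42:40:56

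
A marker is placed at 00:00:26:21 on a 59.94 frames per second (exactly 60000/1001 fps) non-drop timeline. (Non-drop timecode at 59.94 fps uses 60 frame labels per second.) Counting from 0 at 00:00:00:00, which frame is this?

frame 1581

Total seconds to the label: (0 × 3600 + 0 × 60 + 26) = 26.
Frame index = 26 × 60 + 21 = 1581.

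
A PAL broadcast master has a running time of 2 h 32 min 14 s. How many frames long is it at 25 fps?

228350 frames

2 h 32 min 14 s = 9134 s.
Frames = 9134 × 25 = 228350.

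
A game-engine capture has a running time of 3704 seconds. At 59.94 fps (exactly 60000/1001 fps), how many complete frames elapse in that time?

Frames = 3704 × 60000/1001 = 222240000/1001 ≈ 222017.9820.
Complete frames: 222017.

222017 frames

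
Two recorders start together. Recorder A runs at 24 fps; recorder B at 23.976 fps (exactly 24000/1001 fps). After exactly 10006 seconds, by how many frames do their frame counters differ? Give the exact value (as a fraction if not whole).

A emits 24 × 10006 = 240144 frames; B emits 24000/1001 × 10006 = 240144000/1001.
Difference = 240144/1001 frames (≈ 239.9041); B is behind A.

240144/1001 frames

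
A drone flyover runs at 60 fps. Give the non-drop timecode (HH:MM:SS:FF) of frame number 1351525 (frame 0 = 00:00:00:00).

06:15:25:25

1351525 ÷ 60 = 22525 full seconds, remainder 25 frames.
22525 s = 6 h 15 min 25 s.
Timecode: 06:15:25:25.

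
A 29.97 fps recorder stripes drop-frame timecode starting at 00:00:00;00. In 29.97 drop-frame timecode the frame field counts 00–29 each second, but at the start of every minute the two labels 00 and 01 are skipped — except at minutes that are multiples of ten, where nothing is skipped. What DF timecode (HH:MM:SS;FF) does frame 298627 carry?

02:46:04;07

Ten DF minutes hold 17982 frames, so frame 298627 lies in block 16 (frames 287712–305693) with 10915 frames into that block.
The block's first minute is 1800 frames and the rest 1798 each; 10915 frames reaches minute 6, so 16 × 18 + 6 × 2 = 300 labels have been skipped so far.
Adding those back, label number 298627 + 300 = 298927 at 30 labels/s is 9964 s + 7 f = 2 h 46 min 4 s frame 7, i.e. 02:46:04;07.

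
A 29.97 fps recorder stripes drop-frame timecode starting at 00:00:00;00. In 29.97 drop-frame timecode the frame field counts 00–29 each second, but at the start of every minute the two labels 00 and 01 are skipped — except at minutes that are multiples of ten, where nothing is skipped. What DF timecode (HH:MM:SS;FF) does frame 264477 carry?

Ten DF minutes hold 17982 frames, so frame 264477 lies in block 14 (frames 251748–269729) with 12729 frames into that block.
The block's first minute is 1800 frames and the rest 1798 each; 12729 frames reaches minute 7, so 14 × 18 + 7 × 2 = 266 labels have been skipped so far.
Adding those back, label number 264477 + 266 = 264743 at 30 labels/s is 8824 s + 23 f = 2 h 27 min 4 s frame 23, i.e. 02:27:04;23.

02:27:04;23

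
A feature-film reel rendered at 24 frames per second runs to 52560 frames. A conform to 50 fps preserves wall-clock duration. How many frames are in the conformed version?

Target frames = source frames × (target rate / source rate) = 52560 × (50)/(24) = 52560 × 25/12 = 109500.

109500 frames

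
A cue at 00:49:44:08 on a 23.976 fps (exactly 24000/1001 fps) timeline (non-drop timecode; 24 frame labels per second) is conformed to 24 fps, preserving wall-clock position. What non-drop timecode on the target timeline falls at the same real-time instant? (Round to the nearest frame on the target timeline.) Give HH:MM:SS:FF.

Source frame index: (0×3600 + 49×60 + 44) × 24 + 8 = 71624.
Real time: 71624 / (24000/1001) = 8961953/3000 s.
Target frame: (8961953/3000) × (24) = 8961953/125 ≈ 71695.624 → 71696.
At 24 labels/s: frame 71696 → 00:49:47:08.

00:49:47:08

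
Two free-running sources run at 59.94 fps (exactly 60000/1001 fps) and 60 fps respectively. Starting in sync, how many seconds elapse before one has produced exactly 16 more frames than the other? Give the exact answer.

4004/15 seconds

The gap grows by |60 − 60000/1001| = 60/1001 frames per second.
Time for a 16-frame gap: 16 ÷ (60/1001) = 4004/15 s.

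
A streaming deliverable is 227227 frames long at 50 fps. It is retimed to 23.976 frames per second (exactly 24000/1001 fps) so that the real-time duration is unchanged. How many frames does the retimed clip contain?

Target frames = source frames × (target rate / source rate) = 227227 × (24000/1001)/(50) = 227227 × 480/1001 = 108960.

108960 frames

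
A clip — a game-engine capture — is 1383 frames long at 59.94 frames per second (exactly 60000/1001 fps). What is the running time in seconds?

23.07305 seconds

Running time = 1383 / (60000/1001) = 23.07305 s.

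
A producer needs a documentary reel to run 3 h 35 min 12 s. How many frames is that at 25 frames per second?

322800 frames

3 h 35 min 12 s = 12912 s.
Frames = 12912 × 25 = 322800.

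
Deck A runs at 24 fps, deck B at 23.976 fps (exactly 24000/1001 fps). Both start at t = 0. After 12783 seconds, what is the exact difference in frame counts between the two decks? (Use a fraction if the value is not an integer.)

A emits 24 × 12783 = 306792 frames; B emits 24000/1001 × 12783 = 306792000/1001.
Difference = 306792/1001 frames (≈ 306.4855); B is behind A.

306792/1001 frames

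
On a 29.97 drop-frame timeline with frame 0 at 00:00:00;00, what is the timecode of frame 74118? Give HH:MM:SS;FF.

Each 10-minute DF block holds 10 × 60 × 30 − 9 × 2 = 17982 frames. 74118 ÷ 17982 → 4 full blocks, remainder 2190.
Within the partial block the first minute is 1800 frames and each further minute 1798, so 1 further minute boundary passed. Total skipped labels = 18 × 4 + 2 × 1 = 74.
Non-drop label index = 74118 + 74 = 74192; at 30 labels/s that is 00:41:13:02, i.e. DF 00:41:13;02.

00:41:13;02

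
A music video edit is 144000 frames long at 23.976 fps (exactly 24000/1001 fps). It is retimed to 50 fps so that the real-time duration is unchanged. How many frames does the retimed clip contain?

300300 frames

Target frames = source frames × (target rate / source rate) = 144000 × (50)/(24000/1001) = 144000 × 1001/480 = 300300.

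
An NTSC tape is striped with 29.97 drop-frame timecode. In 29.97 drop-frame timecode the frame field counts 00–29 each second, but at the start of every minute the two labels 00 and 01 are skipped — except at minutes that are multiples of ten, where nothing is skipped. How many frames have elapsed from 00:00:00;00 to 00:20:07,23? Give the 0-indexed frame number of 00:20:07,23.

36197

As if non-drop at 30 labels/s: (0 × 3600 + 20 × 60 + 7) × 30 + 23 = 36233.
Minute boundaries passed: 20; those not divisible by 10: 20 − 2 = 18; dropped labels = 2 × 18 = 36.
Actual frame index = 36233 − 36 = 36197.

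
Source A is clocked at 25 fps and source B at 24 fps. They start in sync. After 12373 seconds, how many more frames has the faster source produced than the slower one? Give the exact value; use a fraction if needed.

A emits 25 × 12373 = 309325 frames; B emits 24 × 12373 = 296952.
Difference = 12373 frames; B is behind A.

12373 frames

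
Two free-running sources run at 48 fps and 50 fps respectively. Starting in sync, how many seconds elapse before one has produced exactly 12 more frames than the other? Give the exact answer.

6 seconds

The gap grows by |50 − 48| = 2 frames per second.
Time for a 12-frame gap: 12 ÷ (2) = 6 s.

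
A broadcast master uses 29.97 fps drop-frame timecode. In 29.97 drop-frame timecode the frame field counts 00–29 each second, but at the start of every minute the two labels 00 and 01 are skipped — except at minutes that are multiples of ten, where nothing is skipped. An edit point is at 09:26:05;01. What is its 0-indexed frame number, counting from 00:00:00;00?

Complete 10-minute blocks: 56, each 17982 frames → 1006992.
Remaining 6 whole minutes in the current block: 1800 + 5 × 1798 = 10790 frames.
Within the current minute: 5 × 30 + 1 − 2 = 149 (labels ;00/;01 skipped at this minute). Total = 1006992 + 10790 + 149 = 1017931.

1017931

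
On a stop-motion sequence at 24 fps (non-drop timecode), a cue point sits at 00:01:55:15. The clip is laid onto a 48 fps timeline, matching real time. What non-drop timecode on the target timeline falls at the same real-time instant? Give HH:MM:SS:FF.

Source frame index: (0×3600 + 1×60 + 55) × 24 + 15 = 2775.
Real time: 2775 / (24) = 925/8 s.
Target frame: (925/8) × (48) = 5550.
At 48 labels/s: frame 5550 → 00:01:55:30.

00:01:55:30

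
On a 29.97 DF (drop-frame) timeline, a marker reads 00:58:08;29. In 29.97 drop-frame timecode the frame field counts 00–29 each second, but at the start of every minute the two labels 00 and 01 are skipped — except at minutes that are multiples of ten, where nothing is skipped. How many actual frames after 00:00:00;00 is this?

104563

Complete 10-minute blocks: 5, each 17982 frames → 89910.
Remaining 8 whole minutes in the current block: 1800 + 7 × 1798 = 14386 frames.
Within the current minute: 8 × 30 + 29 − 2 = 267 (labels ;00/;01 skipped at this minute). Total = 89910 + 14386 + 267 = 104563.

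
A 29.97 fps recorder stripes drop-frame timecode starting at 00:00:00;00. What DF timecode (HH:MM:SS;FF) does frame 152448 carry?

01:24:46;20

Ten DF minutes hold 17982 frames, so frame 152448 lies in block 8 (frames 143856–161837) with 8592 frames into that block.
The block's first minute is 1800 frames and the rest 1798 each; 8592 frames reaches minute 4, so 8 × 18 + 4 × 2 = 152 labels have been skipped so far.
Adding those back, label number 152448 + 152 = 152600 at 30 labels/s is 5086 s + 20 f = 1 h 24 min 46 s frame 20, i.e. 01:24:46;20.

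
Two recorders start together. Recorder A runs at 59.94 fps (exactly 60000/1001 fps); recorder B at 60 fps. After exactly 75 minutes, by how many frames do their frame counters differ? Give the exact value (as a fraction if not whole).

75 min = 4500 s.
A emits 60000/1001 × 4500 = 270000000/1001 frames; B emits 60 × 4500 = 270000.
Difference = 270000/1001 frames (≈ 269.7303); B is ahead of A.

270000/1001 frames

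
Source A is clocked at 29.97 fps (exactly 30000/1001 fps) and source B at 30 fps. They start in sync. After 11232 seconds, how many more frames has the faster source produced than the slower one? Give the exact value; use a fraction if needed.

25920/77 frames

A emits 30000/1001 × 11232 = 25920000/77 frames; B emits 30 × 11232 = 336960.
Difference = 25920/77 frames (≈ 336.6234); B is ahead of A.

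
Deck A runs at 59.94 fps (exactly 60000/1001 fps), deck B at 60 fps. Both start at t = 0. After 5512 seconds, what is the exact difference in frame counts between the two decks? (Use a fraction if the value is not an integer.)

25440/77 frames

A emits 60000/1001 × 5512 = 25440000/77 frames; B emits 60 × 5512 = 330720.
Difference = 25440/77 frames (≈ 330.3896); B is ahead of A.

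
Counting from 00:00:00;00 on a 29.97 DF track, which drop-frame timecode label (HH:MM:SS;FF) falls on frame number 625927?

05:48:05;05

Ten DF minutes hold 17982 frames, so frame 625927 lies in block 34 (frames 611388–629369) with 14539 frames into that block.
The block's first minute is 1800 frames and the rest 1798 each; 14539 frames reaches minute 8, so 34 × 18 + 8 × 2 = 628 labels have been skipped so far.
Adding those back, label number 625927 + 628 = 626555 at 30 labels/s is 20885 s + 5 f = 5 h 48 min 5 s frame 5, i.e. 05:48:05;05.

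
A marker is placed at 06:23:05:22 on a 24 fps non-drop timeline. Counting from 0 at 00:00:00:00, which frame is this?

frame 551662

Total seconds to the label: (6 × 3600 + 23 × 60 + 5) = 22985.
Frame index = 22985 × 24 + 22 = 551662.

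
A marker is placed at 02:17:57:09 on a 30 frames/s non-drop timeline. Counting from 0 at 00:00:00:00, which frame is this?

Total seconds to the label: (2 × 3600 + 17 × 60 + 57) = 8277.
Frame index = 8277 × 30 + 9 = 248319.

248319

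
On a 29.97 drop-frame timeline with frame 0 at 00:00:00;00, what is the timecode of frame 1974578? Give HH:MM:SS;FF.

18:18:05;06

Each 10-minute DF block holds 10 × 60 × 30 − 9 × 2 = 17982 frames. 1974578 ÷ 17982 → 109 full blocks, remainder 14540.
Within the partial block the first minute is 1800 frames and each further minute 1798, so 8 further minute boundaries passed. Total skipped labels = 18 × 109 + 2 × 8 = 1978.
Non-drop label index = 1974578 + 1978 = 1976556; at 30 labels/s that is 18:18:05:06, i.e. DF 18:18:05;06.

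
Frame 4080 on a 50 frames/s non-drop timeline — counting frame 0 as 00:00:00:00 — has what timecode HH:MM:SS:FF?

4080 ÷ 50 = 81 full seconds, remainder 30 frames.
81 s = 0 h 1 min 21 s.
Timecode: 00:01:21:30.

00:01:21:30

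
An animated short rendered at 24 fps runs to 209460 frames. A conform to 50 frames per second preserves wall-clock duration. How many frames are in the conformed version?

Target frames = source frames × (target rate / source rate) = 209460 × (50)/(24) = 209460 × 25/12 = 436375.

436375 frames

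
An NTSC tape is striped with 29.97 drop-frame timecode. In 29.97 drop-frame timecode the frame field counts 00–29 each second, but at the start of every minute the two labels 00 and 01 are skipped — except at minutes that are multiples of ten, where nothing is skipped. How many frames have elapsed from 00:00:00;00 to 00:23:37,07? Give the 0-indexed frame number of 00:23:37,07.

42475

Complete 10-minute blocks: 2, each 17982 frames → 35964.
Remaining 3 whole minutes in the current block: 1800 + 2 × 1798 = 5396 frames.
Within the current minute: 37 × 30 + 7 − 2 = 1115 (labels ;00/;01 skipped at this minute). Total = 35964 + 5396 + 1115 = 42475.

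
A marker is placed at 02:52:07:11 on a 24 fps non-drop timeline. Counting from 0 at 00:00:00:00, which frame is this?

frame 247859

Total seconds to the label: (2 × 3600 + 52 × 60 + 7) = 10327.
Frame index = 10327 × 24 + 11 = 247859.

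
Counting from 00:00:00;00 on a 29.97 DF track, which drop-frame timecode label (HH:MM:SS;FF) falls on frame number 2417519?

22:24:24;19

Each 10-minute DF block holds 10 × 60 × 30 − 9 × 2 = 17982 frames. 2417519 ÷ 17982 → 134 full blocks, remainder 7931.
Within the partial block the first minute is 1800 frames and each further minute 1798, so 4 further minute boundaries passed. Total skipped labels = 18 × 134 + 2 × 4 = 2420.
Non-drop label index = 2417519 + 2420 = 2419939; at 30 labels/s that is 22:24:24:19, i.e. DF 22:24:24;19.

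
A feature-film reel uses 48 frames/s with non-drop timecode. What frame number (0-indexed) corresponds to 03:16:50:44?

frame 566924

Total seconds to the label: (3 × 3600 + 16 × 60 + 50) = 11810.
Frame index = 11810 × 48 + 44 = 566924.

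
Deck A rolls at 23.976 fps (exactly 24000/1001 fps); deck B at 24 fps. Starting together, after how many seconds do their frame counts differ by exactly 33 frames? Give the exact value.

1376.375 seconds

The gap grows by |24 − 24000/1001| = 24/1001 frames per second.
Time for a 33-frame gap: 33 ÷ (24/1001) = 1376.375 s.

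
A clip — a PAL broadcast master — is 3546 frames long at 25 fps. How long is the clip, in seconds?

141.84 seconds

Running time = 3546 / (25) = 141.84 s.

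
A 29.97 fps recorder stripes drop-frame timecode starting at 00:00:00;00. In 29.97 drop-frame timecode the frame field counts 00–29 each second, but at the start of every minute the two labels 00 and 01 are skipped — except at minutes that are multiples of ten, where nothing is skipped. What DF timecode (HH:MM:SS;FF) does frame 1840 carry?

Each 10-minute DF block holds 10 × 60 × 30 − 9 × 2 = 17982 frames. 1840 ÷ 17982 → 0 full blocks, remainder 1840.
Within the partial block the first minute is 1800 frames and each further minute 1798, so 1 further minute boundary passed. Total skipped labels = 18 × 0 + 2 × 1 = 2.
Non-drop label index = 1840 + 2 = 1842; at 30 labels/s that is 00:01:01:12, i.e. DF 00:01:01;12.

00:01:01;12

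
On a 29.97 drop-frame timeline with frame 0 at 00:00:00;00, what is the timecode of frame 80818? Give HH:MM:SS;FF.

Each 10-minute DF block holds 10 × 60 × 30 − 9 × 2 = 17982 frames. 80818 ÷ 17982 → 4 full blocks, remainder 8890.
Within the partial block the first minute is 1800 frames and each further minute 1798, so 4 further minute boundaries passed. Total skipped labels = 18 × 4 + 2 × 4 = 80.
Non-drop label index = 80818 + 80 = 80898; at 30 labels/s that is 00:44:56:18, i.e. DF 00:44:56;18.

00:44:56;18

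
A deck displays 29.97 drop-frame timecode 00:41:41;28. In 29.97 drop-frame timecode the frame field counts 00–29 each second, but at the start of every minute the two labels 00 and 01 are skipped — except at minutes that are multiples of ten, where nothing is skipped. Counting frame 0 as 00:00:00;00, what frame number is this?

74984

As if non-drop at 30 labels/s: (0 × 3600 + 41 × 60 + 41) × 30 + 28 = 75058.
Minute boundaries passed: 41; those not divisible by 10: 41 − 4 = 37; dropped labels = 2 × 37 = 74.
Actual frame index = 75058 − 74 = 74984.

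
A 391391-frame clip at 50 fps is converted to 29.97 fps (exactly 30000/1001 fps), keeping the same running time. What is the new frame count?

234600 frames

Target frames = source frames × (target rate / source rate) = 391391 × (30000/1001)/(50) = 391391 × 600/1001 = 234600.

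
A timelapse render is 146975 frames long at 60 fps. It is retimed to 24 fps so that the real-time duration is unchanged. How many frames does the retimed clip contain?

Target frames = source frames × (target rate / source rate) = 146975 × (24)/(60) = 146975 × 2/5 = 58790.

58790 frames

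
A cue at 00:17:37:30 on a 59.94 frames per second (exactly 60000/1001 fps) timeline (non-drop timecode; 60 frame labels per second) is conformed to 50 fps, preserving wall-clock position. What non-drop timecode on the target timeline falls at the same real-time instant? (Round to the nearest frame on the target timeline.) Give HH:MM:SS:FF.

00:17:38:28

Source frame index: (0×3600 + 17×60 + 37) × 60 + 30 = 63450.
Real time: 63450 / (60000/1001) = 423423/400 s.
Target frame: (423423/400) × (50) = 423423/8 ≈ 52927.875 → 52928.
At 50 labels/s: frame 52928 → 00:17:38:28.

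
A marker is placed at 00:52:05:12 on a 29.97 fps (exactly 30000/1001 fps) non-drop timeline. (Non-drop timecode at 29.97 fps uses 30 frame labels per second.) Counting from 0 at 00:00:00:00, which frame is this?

frame 93762

Total seconds to the label: (0 × 3600 + 52 × 60 + 5) = 3125.
Frame index = 3125 × 30 + 12 = 93762.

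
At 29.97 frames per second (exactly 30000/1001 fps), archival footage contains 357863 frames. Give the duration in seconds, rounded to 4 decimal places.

Running time = 357863 × 1001/30000 = 358220863/30000 s ≈ 11940.6954 s.

11940.6954 seconds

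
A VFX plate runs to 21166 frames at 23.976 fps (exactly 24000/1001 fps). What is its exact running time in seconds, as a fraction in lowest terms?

Running time = 21166 ÷ (24000/1001) = 21166 × 1001/24000 = 10593583/12000 s.

10593583/12000 seconds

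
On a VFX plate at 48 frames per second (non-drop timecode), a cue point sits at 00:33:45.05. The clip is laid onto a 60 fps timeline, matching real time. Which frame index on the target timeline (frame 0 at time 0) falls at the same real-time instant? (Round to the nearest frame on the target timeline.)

Source frame index: (0×3600 + 33×60 + 45) × 48 + 5 = 97205.
Real time: 97205 / (48) = 97205/48 s.
Target frame: (97205/48) × (60) = 486025/4 ≈ 121506.250 → 121506.

frame 121506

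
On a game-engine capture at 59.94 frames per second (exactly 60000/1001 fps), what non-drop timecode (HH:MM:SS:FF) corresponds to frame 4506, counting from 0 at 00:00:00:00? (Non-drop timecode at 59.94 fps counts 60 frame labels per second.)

4506 ÷ 60 = 75 full seconds, remainder 6 frames.
75 s = 0 h 1 min 15 s.
Timecode: 00:01:15:06.

00:01:15:06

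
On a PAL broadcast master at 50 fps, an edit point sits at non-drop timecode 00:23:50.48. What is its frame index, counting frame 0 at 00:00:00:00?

Total seconds to the label: (0 × 3600 + 23 × 60 + 50) = 1430.
Frame index = 1430 × 50 + 48 = 71548.

frame 71548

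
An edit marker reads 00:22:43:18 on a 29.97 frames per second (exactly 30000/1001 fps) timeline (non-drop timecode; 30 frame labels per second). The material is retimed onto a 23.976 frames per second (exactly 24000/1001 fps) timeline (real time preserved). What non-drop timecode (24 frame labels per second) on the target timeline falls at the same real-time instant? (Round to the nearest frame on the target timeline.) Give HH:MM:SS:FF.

Source frame index: (0×3600 + 22×60 + 43) × 30 + 18 = 40908.
Real time: 40908 / (30000/1001) = 3412409/2500 s.
Target frame: (3412409/2500) × (24000/1001) = 163632/5 ≈ 32726.400 → 32726.
At 24 labels/s: frame 32726 → 00:22:43:14.

00:22:43:14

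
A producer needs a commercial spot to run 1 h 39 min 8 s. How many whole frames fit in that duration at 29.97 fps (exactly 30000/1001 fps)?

1 h 39 min 8 s = 5948 s.
Frames = 5948 × 30000/1001 = 178440000/1001 ≈ 178261.7383.
Complete frames: 178261.

178261 frames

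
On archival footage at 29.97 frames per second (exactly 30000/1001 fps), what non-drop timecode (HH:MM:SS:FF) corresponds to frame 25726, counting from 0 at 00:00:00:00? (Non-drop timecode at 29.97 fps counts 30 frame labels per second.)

00:14:17:16

25726 ÷ 30 = 857 full seconds, remainder 16 frames.
857 s = 0 h 14 min 17 s.
Timecode: 00:14:17:16.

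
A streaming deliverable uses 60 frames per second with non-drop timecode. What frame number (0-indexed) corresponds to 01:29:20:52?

Total seconds to the label: (1 × 3600 + 29 × 60 + 20) = 5360.
Frame index = 5360 × 60 + 52 = 321652.

321652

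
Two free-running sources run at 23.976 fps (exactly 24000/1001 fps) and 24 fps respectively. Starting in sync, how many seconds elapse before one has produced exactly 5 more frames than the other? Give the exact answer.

The gap grows by |24 − 24000/1001| = 24/1001 frames per second.
Time for a 5-frame gap: 5 ÷ (24/1001) = 5005/24 s.

5005/24 seconds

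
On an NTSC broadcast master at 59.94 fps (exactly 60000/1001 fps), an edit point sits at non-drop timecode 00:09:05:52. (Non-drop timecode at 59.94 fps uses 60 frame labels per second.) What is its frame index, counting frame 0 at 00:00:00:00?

frame 32752

Total seconds to the label: (0 × 3600 + 9 × 60 + 5) = 545.
Frame index = 545 × 60 + 52 = 32752.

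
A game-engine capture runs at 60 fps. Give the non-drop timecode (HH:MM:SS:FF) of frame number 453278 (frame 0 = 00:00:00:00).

453278 ÷ 60 = 7554 full seconds, remainder 38 frames.
7554 s = 2 h 5 min 54 s.
Timecode: 02:05:54:38.

02:05:54:38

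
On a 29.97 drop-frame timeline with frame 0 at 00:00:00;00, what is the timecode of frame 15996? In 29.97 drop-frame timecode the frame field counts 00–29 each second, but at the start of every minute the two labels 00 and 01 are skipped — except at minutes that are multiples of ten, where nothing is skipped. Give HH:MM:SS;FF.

Each 10-minute DF block holds 10 × 60 × 30 − 9 × 2 = 17982 frames. 15996 ÷ 17982 → 0 full blocks, remainder 15996.
Within the partial block the first minute is 1800 frames and each further minute 1798, so 8 further minute boundaries passed. Total skipped labels = 18 × 0 + 2 × 8 = 16.
Non-drop label index = 15996 + 16 = 16012; at 30 labels/s that is 00:08:53:22, i.e. DF 00:08:53;22.

00:08:53;22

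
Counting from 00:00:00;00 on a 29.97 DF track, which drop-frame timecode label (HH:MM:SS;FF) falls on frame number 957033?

Each 10-minute DF block holds 10 × 60 × 30 − 9 × 2 = 17982 frames. 957033 ÷ 17982 → 53 full blocks, remainder 3987.
Within the partial block the first minute is 1800 frames and each further minute 1798, so 2 further minute boundaries passed. Total skipped labels = 18 × 53 + 2 × 2 = 958.
Non-drop label index = 957033 + 958 = 957991; at 30 labels/s that is 08:52:13:01, i.e. DF 08:52:13;01.

08:52:13;01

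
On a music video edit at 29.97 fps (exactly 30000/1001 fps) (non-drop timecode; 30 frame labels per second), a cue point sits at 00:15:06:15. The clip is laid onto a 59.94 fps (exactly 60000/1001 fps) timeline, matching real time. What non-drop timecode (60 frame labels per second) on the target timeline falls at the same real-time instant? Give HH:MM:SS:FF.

Source frame index: (0×3600 + 15×60 + 6) × 30 + 15 = 27195.
Real time: 27195 / (30000/1001) = 1814813/2000 s.
Target frame: (1814813/2000) × (60000/1001) = 54390.
At 60 labels/s: frame 54390 → 00:15:06:30.

00:15:06:30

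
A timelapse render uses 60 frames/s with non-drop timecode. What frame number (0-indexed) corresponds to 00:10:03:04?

Total seconds to the label: (0 × 3600 + 10 × 60 + 3) = 603.
Frame index = 603 × 60 + 4 = 36184.

frame 36184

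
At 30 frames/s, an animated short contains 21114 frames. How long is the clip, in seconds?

Running time = 21114 / (30) = 703.8 s.

703.8 seconds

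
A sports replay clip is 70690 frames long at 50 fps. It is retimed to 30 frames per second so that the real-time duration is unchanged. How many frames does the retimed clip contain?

42414 frames

Target frames = source frames × (target rate / source rate) = 70690 × (30)/(50) = 70690 × 3/5 = 42414.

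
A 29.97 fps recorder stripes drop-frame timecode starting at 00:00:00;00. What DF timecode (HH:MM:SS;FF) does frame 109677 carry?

Each 10-minute DF block holds 10 × 60 × 30 − 9 × 2 = 17982 frames. 109677 ÷ 17982 → 6 full blocks, remainder 1785.
Within the partial block the first minute is 1800 frames and each further minute 1798, so 0 further minute boundaries passed. Total skipped labels = 18 × 6 + 2 × 0 = 108.
Non-drop label index = 109677 + 108 = 109785; at 30 labels/s that is 01:00:59:15, i.e. DF 01:00:59;15.

01:00:59;15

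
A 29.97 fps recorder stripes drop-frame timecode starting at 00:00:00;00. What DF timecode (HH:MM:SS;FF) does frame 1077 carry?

Ten DF minutes hold 17982 frames, so frame 1077 lies in block 0 (frames 0–17981) with 1077 frames into that block.
The block's first minute is 1800 frames and the rest 1798 each; 1077 frames reaches minute 0, so 0 × 18 + 0 × 2 = 0 labels have been skipped so far.
Adding those back, label number 1077 + 0 = 1077 at 30 labels/s is 35 s + 27 f = 0 h 0 min 35 s frame 27, i.e. 00:00:35;27.

00:00:35;27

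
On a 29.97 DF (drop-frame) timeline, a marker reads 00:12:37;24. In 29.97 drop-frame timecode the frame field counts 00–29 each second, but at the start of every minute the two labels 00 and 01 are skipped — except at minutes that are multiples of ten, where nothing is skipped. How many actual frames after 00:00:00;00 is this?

22712

As if non-drop at 30 labels/s: (0 × 3600 + 12 × 60 + 37) × 30 + 24 = 22734.
Minute boundaries passed: 12; those not divisible by 10: 12 − 1 = 11; dropped labels = 2 × 11 = 22.
Actual frame index = 22734 − 22 = 22712.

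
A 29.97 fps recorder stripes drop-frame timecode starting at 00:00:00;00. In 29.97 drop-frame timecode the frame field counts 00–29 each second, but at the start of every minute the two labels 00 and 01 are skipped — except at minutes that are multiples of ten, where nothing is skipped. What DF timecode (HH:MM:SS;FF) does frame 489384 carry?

Ten DF minutes hold 17982 frames, so frame 489384 lies in block 27 (frames 485514–503495) with 3870 frames into that block.
The block's first minute is 1800 frames and the rest 1798 each; 3870 frames reaches minute 2, so 27 × 18 + 2 × 2 = 490 labels have been skipped so far.
Adding those back, label number 489384 + 490 = 489874 at 30 labels/s is 16329 s + 4 f = 4 h 32 min 9 s frame 4, i.e. 04:32:09;04.

04:32:09;04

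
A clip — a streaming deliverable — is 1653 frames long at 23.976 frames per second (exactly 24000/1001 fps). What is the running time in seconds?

Running time = 1653 / (24000/1001) = 68.943875 s.

68.943875 seconds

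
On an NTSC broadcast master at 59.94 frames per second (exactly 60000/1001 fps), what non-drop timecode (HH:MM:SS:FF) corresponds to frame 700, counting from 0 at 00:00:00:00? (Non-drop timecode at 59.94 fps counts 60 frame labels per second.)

700 ÷ 60 = 11 full seconds, remainder 40 frames.
11 s = 0 h 0 min 11 s.
Timecode: 00:00:11:40.

00:00:11:40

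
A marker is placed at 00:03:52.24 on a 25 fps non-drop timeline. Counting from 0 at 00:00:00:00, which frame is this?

frame 5824

Total seconds to the label: (0 × 3600 + 3 × 60 + 52) = 232.
Frame index = 232 × 25 + 24 = 5824.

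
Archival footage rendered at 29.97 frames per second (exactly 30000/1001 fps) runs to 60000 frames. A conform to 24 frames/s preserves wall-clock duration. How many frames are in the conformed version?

Target frames = source frames × (target rate / source rate) = 60000 × (24)/(30000/1001) = 60000 × 1001/1250 = 48048.

48048 frames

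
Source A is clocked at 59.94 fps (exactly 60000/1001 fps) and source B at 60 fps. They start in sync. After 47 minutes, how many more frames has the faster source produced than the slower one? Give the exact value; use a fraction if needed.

169200/1001 frames

47 min = 2820 s.
A emits 60000/1001 × 2820 = 169200000/1001 frames; B emits 60 × 2820 = 169200.
Difference = 169200/1001 frames (≈ 169.0310); B is ahead of A.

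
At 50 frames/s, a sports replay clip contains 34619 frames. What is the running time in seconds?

Running time = 34619 / (50) = 692.38 s.

692.38 seconds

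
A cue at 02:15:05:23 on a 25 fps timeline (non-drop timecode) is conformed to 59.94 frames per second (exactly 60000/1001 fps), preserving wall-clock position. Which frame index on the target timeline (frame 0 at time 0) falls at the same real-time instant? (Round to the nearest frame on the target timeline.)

Source frame index: (2×3600 + 15×60 + 5) × 25 + 23 = 202648.
Real time: 202648 / (25) = 202648/25 s.
Target frame: (202648/25) × (60000/1001) = 486355200/1001 ≈ 485869.331 → 485869.

frame 485869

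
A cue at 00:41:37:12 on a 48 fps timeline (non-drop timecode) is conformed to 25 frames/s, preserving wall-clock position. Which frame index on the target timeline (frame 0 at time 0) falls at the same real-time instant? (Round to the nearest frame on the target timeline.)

Source frame index: (0×3600 + 41×60 + 37) × 48 + 12 = 119868.
Real time: 119868 / (48) = 9989/4 s.
Target frame: (9989/4) × (25) = 249725/4 ≈ 62431.250 → 62431.

frame 62431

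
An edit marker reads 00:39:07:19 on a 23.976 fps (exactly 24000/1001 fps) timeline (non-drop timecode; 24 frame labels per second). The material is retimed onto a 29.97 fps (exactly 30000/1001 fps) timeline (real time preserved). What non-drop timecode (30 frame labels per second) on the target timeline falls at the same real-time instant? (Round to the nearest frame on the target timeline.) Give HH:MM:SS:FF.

Source frame index: (0×3600 + 39×60 + 7) × 24 + 19 = 56347.
Real time: 56347 / (24000/1001) = 56403347/24000 s.
Target frame: (56403347/24000) × (30000/1001) = 281735/4 ≈ 70433.750 → 70434.
At 30 labels/s: frame 70434 → 00:39:07:24.

00:39:07:24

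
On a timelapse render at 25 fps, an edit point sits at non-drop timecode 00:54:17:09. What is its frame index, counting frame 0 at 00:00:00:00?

Total seconds to the label: (0 × 3600 + 54 × 60 + 17) = 3257.
Frame index = 3257 × 25 + 9 = 81434.

frame 81434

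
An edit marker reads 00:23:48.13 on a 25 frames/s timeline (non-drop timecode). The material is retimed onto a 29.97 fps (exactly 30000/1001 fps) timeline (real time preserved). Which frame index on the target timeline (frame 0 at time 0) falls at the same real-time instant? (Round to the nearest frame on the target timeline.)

Source frame index: (0×3600 + 23×60 + 48) × 25 + 13 = 35713.
Real time: 35713 / (25) = 35713/25 s.
Target frame: (35713/25) × (30000/1001) = 42855600/1001 ≈ 42812.787 → 42813.

frame 42813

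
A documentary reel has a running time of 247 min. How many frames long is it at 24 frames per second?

247 min = 14820 s.
Frames = 14820 × 24 = 355680.

355680 frames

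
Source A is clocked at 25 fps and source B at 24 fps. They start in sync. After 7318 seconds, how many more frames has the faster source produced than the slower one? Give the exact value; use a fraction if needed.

7318 frames

A emits 25 × 7318 = 182950 frames; B emits 24 × 7318 = 175632.
Difference = 7318 frames; B is behind A.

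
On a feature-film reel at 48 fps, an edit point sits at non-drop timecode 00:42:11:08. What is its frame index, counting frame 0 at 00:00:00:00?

frame 121496

Total seconds to the label: (0 × 3600 + 42 × 60 + 11) = 2531.
Frame index = 2531 × 48 + 8 = 121496.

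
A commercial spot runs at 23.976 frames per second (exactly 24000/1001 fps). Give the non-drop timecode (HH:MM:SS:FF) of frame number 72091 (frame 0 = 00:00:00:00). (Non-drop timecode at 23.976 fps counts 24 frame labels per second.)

00:50:03:19

72091 ÷ 24 = 3003 full seconds, remainder 19 frames.
3003 s = 0 h 50 min 3 s.
Timecode: 00:50:03:19.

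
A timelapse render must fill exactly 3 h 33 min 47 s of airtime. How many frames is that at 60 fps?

769620 frames

3 h 33 min 47 s = 12827 s.
Frames = 12827 × 60 = 769620.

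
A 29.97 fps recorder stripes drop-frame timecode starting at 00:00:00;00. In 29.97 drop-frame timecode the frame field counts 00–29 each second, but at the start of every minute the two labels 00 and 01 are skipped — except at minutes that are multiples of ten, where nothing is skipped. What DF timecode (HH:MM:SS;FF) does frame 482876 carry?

04:28:32;00

Ten DF minutes hold 17982 frames, so frame 482876 lies in block 26 (frames 467532–485513) with 15344 frames into that block.
The block's first minute is 1800 frames and the rest 1798 each; 15344 frames reaches minute 8, so 26 × 18 + 8 × 2 = 484 labels have been skipped so far.
Adding those back, label number 482876 + 484 = 483360 at 30 labels/s is 16112 s + 0 f = 4 h 28 min 32 s frame 0, i.e. 04:28:32;00.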